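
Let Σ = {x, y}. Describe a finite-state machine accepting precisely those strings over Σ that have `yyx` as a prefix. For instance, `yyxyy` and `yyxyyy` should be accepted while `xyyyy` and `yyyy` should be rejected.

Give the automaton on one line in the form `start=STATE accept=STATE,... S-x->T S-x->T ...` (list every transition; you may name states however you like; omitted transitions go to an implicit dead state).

start=q0 accept=q3 q0-x->q4 q0-y->q1 q1-x->q4 q1-y->q2 q2-x->q3 q2-y->q4 q3-x->q3 q3-y->q3 q4-x->q4 q4-y->q4

Walk along `yyx` while the input agrees: from q0 take `y` to q1, and so on. Any deviation drops to the rejecting sink q4. Once q3 is reached the prefix is confirmed and every continuation is accepted.
5 states suffice.
        x   y  
>  q0   q4  q1 
   q1   q4  q2 
   q2   q3  q4 
 * q3   q3  q3 
   q4   q4  q4 
(> = start, * = accepting)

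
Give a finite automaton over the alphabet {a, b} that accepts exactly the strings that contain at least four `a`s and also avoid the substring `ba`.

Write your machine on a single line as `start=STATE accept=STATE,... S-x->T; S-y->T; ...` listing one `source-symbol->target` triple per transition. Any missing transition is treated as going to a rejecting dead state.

start=q0; accept=q5,q6; q0-a->q1; q0-b->q2; q1-a->q3; q1-b->q2; q2-a->q2; q2-b->q2; q3-a->q4; q3-b->q2; q4-a->q5; q4-b->q2; q5-a->q5; q5-b->q6; q6-a->q2; q6-b->q6

Run two small machines in parallel and take their product. One (6 states) tracks the count of `a`s, saturating at 5; the other (3 states) tracks partial matches of the forbidden pattern `ba`. Each combined state is a pair, one component from each; accept when both components accept. Equivalent product states are then merged.
7 states suffice.
        a   b  
>  q0   q1  q2 
   q1   q3  q2 
   q2   q2  q2 
   q3   q4  q2 
   q4   q5  q2 
 * q5   q5  q6 
 * q6   q2  q6 
(> = start, * = accepting)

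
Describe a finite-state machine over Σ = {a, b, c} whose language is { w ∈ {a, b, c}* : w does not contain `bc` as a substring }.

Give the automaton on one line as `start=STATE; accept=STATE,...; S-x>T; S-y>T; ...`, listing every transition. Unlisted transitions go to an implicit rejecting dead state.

Track partial matches of the forbidden pattern `bc`. State q2 is a dead state reached once `bc` has occurred; every other state accepts. q0 means no part of `bc` is currently matched.
With 3 states:
        a   b   c  
>* q0   q0  q1  q0 
 * q1   q0  q1  q2 
   q2   q2  q2  q2 
(> = start, * = accepting)

start=q0; accept=q0,q1; q0-a>q0; q0-b>q1; q0-c>q0; q1-a>q0; q1-b>q1; q1-c>q2; q2-a>q2; q2-b>q2; q2-c>q2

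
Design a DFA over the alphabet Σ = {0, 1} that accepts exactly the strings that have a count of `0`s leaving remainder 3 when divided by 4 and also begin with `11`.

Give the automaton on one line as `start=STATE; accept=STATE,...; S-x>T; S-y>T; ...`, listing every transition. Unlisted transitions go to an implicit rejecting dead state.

Handle the two conditions separately and then intersect. One (4 states) tracks the count of `0`s modulo 4; the other (4 states) tracks whether the input so far still matches the prefix `11`. Each combined state is a pair, one component from each; accept when both components accept. Minimizing collapses redundant product states.
        0   1  
>  q0   q1  q2 
   q1   q1  q1 
   q2   q1  q3 
   q3   q4  q3 
   q4   q5  q4 
   q5   q6  q5 
 * q6   q3  q6 
(> = start, * = accepting)

start=q0; accept=q6; q0-0>q1; q0-1>q2; q1-0>q1; q1-1>q1; q2-0>q1; q2-1>q3; q3-0>q4; q3-1>q3; q4-0>q5; q4-1>q4; q5-0>q6; q5-1>q5; q6-0>q3; q6-1>q6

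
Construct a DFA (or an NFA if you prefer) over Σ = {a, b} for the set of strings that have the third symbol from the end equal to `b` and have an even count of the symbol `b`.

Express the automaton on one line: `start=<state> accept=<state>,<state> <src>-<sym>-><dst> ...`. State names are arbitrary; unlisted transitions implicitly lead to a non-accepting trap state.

Build one automaton per condition and run them in lockstep. One (15 states) tracks the last 3 symbols read; the other (2 states) tracks the count of `b`s modulo 2. Each combined state is a pair, one component from each; accept when both components accept.
23 states suffice.
          a    b  
>  q0     q1   q2 
   q1     q3   q4 
   q2     q5   q6 
   q3     q7   q8 
   q4     q9  q10 
   q5    q11  q12 
   q6    q13  q14 
   q7     q7   q8 
   q8     q9  q10 
   q9    q11  q12 
   q10   q13  q14 
   q11   q15  q16 
 * q12   q17  q18 
 * q13   q19  q20 
   q14   q21  q22 
   q15   q15  q16 
   q16   q17  q18 
   q17   q19  q20 
   q18   q21  q22 
 * q19    q7   q8 
   q20    q9  q10 
   q21   q11  q12 
 * q22   q13  q14 
(> = start, * = accepting)

start=q0 accept=q12,q13,q19,q22 q0-a->q1 q0-b->q2 q1-a->q3 q1-b->q4 q2-a->q5 q2-b->q6 q3-a->q7 q3-b->q8 q4-a->q9 q4-b->q10 q5-a->q11 q5-b->q12 q6-a->q13 q6-b->q14 q7-a->q7 q7-b->q8 q8-a->q9 q8-b->q10 q9-a->q11 q9-b->q12 q10-a->q13 q10-b->q14 q11-a->q15 q11-b->q16 q12-a->q17 q12-b->q18 q13-a->q19 q13-b->q20 q14-a->q21 q14-b->q22 q15-a->q15 q15-b->q16 q16-a->q17 q16-b->q18 q17-a->q19 q17-b->q20 q18-a->q21 q18-b->q22 q19-a->q7 q19-b->q8 q20-a->q9 q20-b->q10 q21-a->q11 q21-b->q12 q22-a->q13 q22-b->q14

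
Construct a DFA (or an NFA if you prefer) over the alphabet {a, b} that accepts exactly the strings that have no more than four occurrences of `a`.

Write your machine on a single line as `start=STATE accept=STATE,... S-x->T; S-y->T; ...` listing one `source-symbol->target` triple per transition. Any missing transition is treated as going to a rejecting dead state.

start=S0; accept=S0,S1,S2,S3,S4; S0-a->S1; S0-b->S0; S1-a->S2; S1-b->S1; S2-a->S3; S2-b->S2; S3-a->S4; S3-b->S3; S4-a->S5; S4-b->S4; S5-a->S5; S5-b->S5

Count `a`s, saturating at 5: states S0 through S4 mean 0 through 4 `a`s seen; S5 means more than 4. Each `a` increments (capped at S5); other symbols loop. Accept from {S0, S1, S2, S3, S4}.
A 6-state machine:
        a   b  
>* S0   S1  S0 
 * S1   S2  S1 
 * S2   S3  S2 
 * S3   S4  S3 
 * S4   S5  S4 
   S5   S5  S5 
(> = start, * = accepting)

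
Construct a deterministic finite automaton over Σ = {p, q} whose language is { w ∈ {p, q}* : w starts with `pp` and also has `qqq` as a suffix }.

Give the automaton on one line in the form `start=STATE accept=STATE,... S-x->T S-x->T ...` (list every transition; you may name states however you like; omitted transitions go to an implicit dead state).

start=A accept=J A-p->B A-q->C B-p->D B-q->C C-p->E C-q->F D-p->D D-q->G E-p->E E-q->C F-p->E F-q->H G-p->D G-q->I H-p->E H-q->H I-p->D I-q->J J-p->D J-q->J

Handle the two conditions separately and then intersect. One (4 states) tracks whether the input so far still matches the prefix `pp`; the other (4 states) tracks how much of the suffix `qqq` has currently been matched. Each combined state is a pair, one component from each; accept when both components accept.
With 10 states:
       p  q 
>  A   B  C 
   B   D  C 
   C   E  F 
   D   D  G 
   E   E  C 
   F   E  H 
   G   D  I 
   H   E  H 
   I   D  J 
 * J   D  J 
(> = start, * = accepting)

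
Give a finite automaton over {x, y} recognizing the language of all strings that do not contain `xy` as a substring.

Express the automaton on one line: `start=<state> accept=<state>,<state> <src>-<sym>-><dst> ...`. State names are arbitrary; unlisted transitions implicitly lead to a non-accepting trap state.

start=q0 accept=q0,q1 q0-x->q1 q0-y->q0 q1-x->q1 q1-y->q2 q2-x->q2 q2-y->q2

This is the complement of 'contains `xy`'. Use the same substring-matching states — q0 through q2 holding how much of `xy` has just been matched — but flip the accepting set: everything except the trap q2 accepts.
3 states suffice.
        x   y  
>* q0   q1  q0 
 * q1   q1  q2 
   q2   q2  q2 
(> = start, * = accepting)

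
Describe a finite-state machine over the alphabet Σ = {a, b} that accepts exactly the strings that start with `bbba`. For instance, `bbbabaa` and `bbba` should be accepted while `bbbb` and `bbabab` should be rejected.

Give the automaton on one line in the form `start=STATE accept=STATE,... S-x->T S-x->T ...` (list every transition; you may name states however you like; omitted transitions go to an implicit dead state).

start=q0 accept=q4 q0-a->q5 q0-b->q1 q1-a->q5 q1-b->q2 q2-a->q5 q2-b->q3 q3-a->q4 q3-b->q5 q4-a->q4 q4-b->q4 q5-a->q5 q5-b->q5

Check the first 4 symbols one by one: q0 through q3 record how many have matched `bbba` so far; any wrong symbol goes to the dead state q5. After all 4 match we enter the accepting sink q4.
        a   b  
>  q0   q5  q1 
   q1   q5  q2 
   q2   q5  q3 
   q3   q4  q5 
 * q4   q4  q4 
   q5   q5  q5 
(> = start, * = accepting)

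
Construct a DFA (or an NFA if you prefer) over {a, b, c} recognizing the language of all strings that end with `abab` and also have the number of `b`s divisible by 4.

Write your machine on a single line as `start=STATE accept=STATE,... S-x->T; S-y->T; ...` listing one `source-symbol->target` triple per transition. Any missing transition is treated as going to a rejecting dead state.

Run two small machines in parallel and take their product. One (5 states) tracks how much of the suffix `abab` has currently been matched; the other (4 states) tracks the count of `b`s modulo 4. Each combined state is a pair, one component from each; accept when both components accept. Equivalent product states are then merged.
        a   b   c  
>  S0   S0  S1  S0 
   S1   S1  S2  S1 
   S2   S3  S4  S2 
   S3   S3  S5  S2 
   S4   S4  S0  S4 
   S5   S6  S0  S4 
   S6   S4  S7  S4 
 * S7   S0  S1  S0 
(> = start, * = accepting)

start=S0; accept=S7; S0-a->S0; S0-b->S1; S0-c->S0; S1-a->S1; S1-b->S2; S1-c->S1; S2-a->S3; S2-b->S4; S2-c->S2; S3-a->S3; S3-b->S5; S3-c->S2; S4-a->S4; S4-b->S0; S4-c->S4; S5-a->S6; S5-b->S0; S5-c->S4; S6-a->S4; S6-b->S7; S6-c->S4; S7-a->S0; S7-b->S1; S7-c->S0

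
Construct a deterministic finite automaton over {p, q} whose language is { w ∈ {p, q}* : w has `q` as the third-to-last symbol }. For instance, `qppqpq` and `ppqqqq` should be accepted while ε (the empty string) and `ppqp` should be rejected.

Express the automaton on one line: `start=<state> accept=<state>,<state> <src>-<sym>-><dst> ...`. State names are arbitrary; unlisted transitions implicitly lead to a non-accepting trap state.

start=s0 accept=s11,s12,s13,s14 s0-p->s1 s0-q->s2 s1-p->s3 s1-q->s4 s2-p->s5 s2-q->s6 s3-p->s7 s3-q->s8 s4-p->s9 s4-q->s10 s5-p->s11 s5-q->s12 s6-p->s13 s6-q->s14 s7-p->s7 s7-q->s8 s8-p->s9 s8-q->s10 s9-p->s11 s9-q->s12 s10-p->s13 s10-q->s14 s11-p->s7 s11-q->s8 s12-p->s9 s12-q->s10 s13-p->s11 s13-q->s12 s14-p->s13 s14-q->s14

A DFA must remember the last 3 symbols (since which symbol is third-to-last isn't known until the input ends). Use one state per possible window of the last ≤3 symbols; accept from those whose window starts with `q`.
15 states suffice.
          p    q  
>  s0     s1   s2 
   s1     s3   s4 
   s2     s5   s6 
   s3     s7   s8 
   s4     s9  s10 
   s5    s11  s12 
   s6    s13  s14 
   s7     s7   s8 
   s8     s9  s10 
   s9    s11  s12 
   s10   s13  s14 
 * s11    s7   s8 
 * s12    s9  s10 
 * s13   s11  s12 
 * s14   s13  s14 
(> = start, * = accepting)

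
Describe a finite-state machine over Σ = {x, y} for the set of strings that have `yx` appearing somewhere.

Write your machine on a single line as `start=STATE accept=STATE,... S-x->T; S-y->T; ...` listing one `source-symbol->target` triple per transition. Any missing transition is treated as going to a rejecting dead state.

start=q0; accept=q2; q0-x->q0; q0-y->q1; q1-x->q2; q1-y->q1; q2-x->q2; q2-y->q2

States q0..q1 record the length of the longest prefix of `yx` that matches the current input suffix. Reaching q2 means `yx` has been seen, and we stay there forever. Accept from q2.
        x   y  
>  q0   q0  q1 
   q1   q2  q1 
 * q2   q2  q2 
(> = start, * = accepting)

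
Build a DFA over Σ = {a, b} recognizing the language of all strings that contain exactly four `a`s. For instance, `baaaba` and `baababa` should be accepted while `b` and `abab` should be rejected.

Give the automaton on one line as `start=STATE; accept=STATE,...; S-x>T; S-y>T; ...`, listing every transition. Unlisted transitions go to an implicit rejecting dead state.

start=q0; accept=q4; q0-a>q1; q0-b>q0; q1-a>q2; q1-b>q1; q2-a>q3; q2-b>q2; q3-a>q4; q3-b>q3; q4-a>q5; q4-b>q4; q5-a>q5; q5-b>q5

Count `a`s, saturating at 5: states q0 through q4 mean 0 through 4 `a`s seen; q5 means more than 4. Each `a` increments (capped at q5); other symbols loop. Accept from {q4}.
        a   b  
>  q0   q1  q0 
   q1   q2  q1 
   q2   q3  q2 
   q3   q4  q3 
 * q4   q5  q4 
   q5   q5  q5 
(> = start, * = accepting)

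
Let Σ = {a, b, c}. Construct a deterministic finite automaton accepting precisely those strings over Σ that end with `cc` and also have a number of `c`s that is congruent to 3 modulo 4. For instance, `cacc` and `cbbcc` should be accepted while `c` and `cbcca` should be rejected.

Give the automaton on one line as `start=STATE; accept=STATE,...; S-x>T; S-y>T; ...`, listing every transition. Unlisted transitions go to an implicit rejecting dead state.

start=S0; accept=S6; S0-a>S0; S0-b>S0; S0-c>S1; S1-a>S2; S1-b>S2; S1-c>S3; S2-a>S2; S2-b>S2; S2-c>S4; S3-a>S5; S3-b>S5; S3-c>S6; S4-a>S5; S4-b>S5; S4-c>S6; S5-a>S5; S5-b>S5; S5-c>S7; S6-a>S8; S6-b>S8; S6-c>S9; S7-a>S8; S7-b>S8; S7-c>S9; S8-a>S8; S8-b>S8; S8-c>S10; S9-a>S0; S9-b>S0; S9-c>S11; S10-a>S0; S10-b>S0; S10-c>S11; S11-a>S2; S11-b>S2; S11-c>S3

Build one automaton per condition and run them in lockstep. The first has 3 states tracking how much of the suffix `cc` has currently been matched; the second has 4 states tracking the count of `c`s modulo 4. A product state is a pair (one from each), accepting exactly when both do.
With 12 states:
          a    b    c  
>  S0     S0   S0   S1 
   S1     S2   S2   S3 
   S2     S2   S2   S4 
   S3     S5   S5   S6 
   S4     S5   S5   S6 
   S5     S5   S5   S7 
 * S6     S8   S8   S9 
   S7     S8   S8   S9 
   S8     S8   S8  S10 
   S9     S0   S0  S11 
   S10    S0   S0  S11 
   S11    S2   S2   S3 
(> = start, * = accepting)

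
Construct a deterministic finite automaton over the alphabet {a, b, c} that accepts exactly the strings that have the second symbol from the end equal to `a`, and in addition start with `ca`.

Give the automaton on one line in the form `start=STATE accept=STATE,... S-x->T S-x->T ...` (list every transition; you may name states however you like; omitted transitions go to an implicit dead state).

Handle the two conditions separately and then intersect. One (13 states) tracks the last 2 symbols read; the other (4 states) tracks whether the input so far still matches the prefix `ca`. Each combined state is a pair, one component from each; accept when both components accept. After merging equivalent states the machine shrinks.
7 states suffice.
        a   b   c  
>  s0   s1  s1  s2 
   s1   s1  s1  s1 
   s2   s3  s1  s1 
   s3   s4  s5  s5 
 * s4   s4  s5  s5 
 * s5   s3  s6  s6 
   s6   s3  s6  s6 
(> = start, * = accepting)

start=s0 accept=s4,s5 s0-a->s1 s0-b->s1 s0-c->s2 s1-a->s1 s1-b->s1 s1-c->s1 s2-a->s3 s2-b->s1 s2-c->s1 s3-a->s4 s3-b->s5 s3-c->s5 s4-a->s4 s4-b->s5 s4-c->s5 s5-a->s3 s5-b->s6 s5-c->s6 s6-a->s3 s6-b->s6 s6-c->s6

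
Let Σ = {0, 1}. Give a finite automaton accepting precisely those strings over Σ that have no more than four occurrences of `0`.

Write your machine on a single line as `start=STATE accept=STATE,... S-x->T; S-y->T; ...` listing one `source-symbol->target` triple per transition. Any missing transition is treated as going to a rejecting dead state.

start=S0; accept=S0,S1,S2,S3,S4; S0-0->S1; S0-1->S0; S1-0->S2; S1-1->S1; S2-0->S3; S2-1->S2; S3-0->S4; S3-1->S3; S4-0->S5; S4-1->S4; S5-0->S5; S5-1->S5

Only the number of `0`s matters, and only up to 5. Make a chain S0 → S1 → S2 → S3 → S4 → S5 advanced by each `0` (with S5 absorbing); every other symbol self-loops. The accepting set is {S0, S1, S2, S3, S4}.
        0   1  
>* S0   S1  S0 
 * S1   S2  S1 
 * S2   S3  S2 
 * S3   S4  S3 
 * S4   S5  S4 
   S5   S5  S5 
(> = start, * = accepting)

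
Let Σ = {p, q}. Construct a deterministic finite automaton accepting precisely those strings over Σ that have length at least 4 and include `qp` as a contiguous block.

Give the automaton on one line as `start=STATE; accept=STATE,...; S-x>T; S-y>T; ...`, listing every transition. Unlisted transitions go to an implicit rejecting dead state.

start=A; accept=L,O; A-p>B; A-q>C; B-p>D; B-q>E; C-p>F; C-q>E; D-p>G; D-q>H; E-p>I; E-q>H; F-p>I; F-q>I; G-p>J; G-q>K; H-p>L; H-q>K; I-p>L; I-q>L; J-p>M; J-q>N; K-p>O; K-q>N; L-p>O; L-q>O; M-p>M; M-q>N; N-p>O; N-q>N; O-p>O; O-q>O

Run two small machines in parallel and take their product. One (6 states) tracks the input length, saturating at 5; the other (3 states) tracks whether and how much of `qp` has been seen. Each combined state is a pair, one component from each; accept when both components accept.
15 states suffice.
       p  q 
>  A   B  C 
   B   D  E 
   C   F  E 
   D   G  H 
   E   I  H 
   F   I  I 
   G   J  K 
   H   L  K 
   I   L  L 
   J   M  N 
   K   O  N 
 * L   O  O 
   M   M  N 
   N   O  N 
 * O   O  O 
(> = start, * = accepting)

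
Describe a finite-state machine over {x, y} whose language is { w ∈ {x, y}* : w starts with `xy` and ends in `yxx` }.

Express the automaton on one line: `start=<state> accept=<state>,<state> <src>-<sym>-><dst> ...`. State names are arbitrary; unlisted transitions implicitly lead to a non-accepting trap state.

start=S0 accept=S5 S0-x->S1 S0-y->S2 S1-x->S2 S1-y->S3 S2-x->S2 S2-y->S2 S3-x->S4 S3-y->S3 S4-x->S5 S4-y->S3 S5-x->S6 S5-y->S3 S6-x->S6 S6-y->S3

Build one automaton per condition and run them in lockstep. One (4 states) tracks whether the input so far still matches the prefix `xy`; the other (4 states) tracks how much of the suffix `yxx` has currently been matched. Each combined state is a pair, one component from each; accept when both components accept. Minimizing collapses redundant product states.
With 7 states:
        x   y  
>  S0   S1  S2 
   S1   S2  S3 
   S2   S2  S2 
   S3   S4  S3 
   S4   S5  S3 
 * S5   S6  S3 
   S6   S6  S3 
(> = start, * = accepting)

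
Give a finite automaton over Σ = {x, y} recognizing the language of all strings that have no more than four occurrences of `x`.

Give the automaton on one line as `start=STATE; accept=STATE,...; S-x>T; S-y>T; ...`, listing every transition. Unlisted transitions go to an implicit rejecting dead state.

Count `x`s, saturating at 5: states s0 through s4 mean 0 through 4 `x`s seen; s5 means more than 4. Each `x` increments (capped at s5); other symbols loop. Accept from {s0, s1, s2, s3, s4}.
With 6 states:
        x   y  
>* s0   s1  s0 
 * s1   s2  s1 
 * s2   s3  s2 
 * s3   s4  s3 
 * s4   s5  s4 
   s5   s5  s5 
(> = start, * = accepting)

start=s0; accept=s0,s1,s2,s3,s4; s0-x>s1; s0-y>s0; s1-x>s2; s1-y>s1; s2-x>s3; s2-y>s2; s3-x>s4; s3-y>s3; s4-x>s5; s4-y>s4; s5-x>s5; s5-y>s5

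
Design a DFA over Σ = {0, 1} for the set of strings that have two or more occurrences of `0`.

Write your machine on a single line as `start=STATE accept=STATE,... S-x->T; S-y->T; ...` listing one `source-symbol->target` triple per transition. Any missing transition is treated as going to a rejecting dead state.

start=s0; accept=s2,s3; s0-0->s1; s0-1->s0; s1-0->s2; s1-1->s1; s2-0->s3; s2-1->s2; s3-0->s3; s3-1->s3

Count `0`s, saturating at 3: states s0 through s2 mean 0 through 2 `0`s seen; s3 means more than 2. Each `0` increments (capped at s3); other symbols loop. Accept from {s2, s3}.
With 4 states:
        0   1  
>  s0   s1  s0 
   s1   s2  s1 
 * s2   s3  s2 
 * s3   s3  s3 
(> = start, * = accepting)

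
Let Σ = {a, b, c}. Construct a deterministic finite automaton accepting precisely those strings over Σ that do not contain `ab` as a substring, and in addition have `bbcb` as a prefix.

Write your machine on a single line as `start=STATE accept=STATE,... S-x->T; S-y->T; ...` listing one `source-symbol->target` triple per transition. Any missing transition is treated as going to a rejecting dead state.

Handle the two conditions separately and then intersect. The first has 3 states tracking partial matches of the forbidden pattern `ab`; the second has 6 states tracking whether the input so far still matches the prefix `bbcb`. A product state is a pair (one from each), accepting exactly when both do.
10 states suffice.
        a   b   c  
>  q0   q1  q2  q3 
   q1   q1  q4  q3 
   q2   q1  q5  q3 
   q3   q1  q3  q3 
   q4   q4  q4  q4 
   q5   q1  q3  q6 
   q6   q1  q7  q3 
 * q7   q8  q7  q7 
 * q8   q8  q9  q7 
   q9   q9  q9  q9 
(> = start, * = accepting)

start=q0; accept=q7,q8; q0-a->q1; q0-b->q2; q0-c->q3; q1-a->q1; q1-b->q4; q1-c->q3; q2-a->q1; q2-b->q5; q2-c->q3; q3-a->q1; q3-b->q3; q3-c->q3; q4-a->q4; q4-b->q4; q4-c->q4; q5-a->q1; q5-b->q3; q5-c->q6; q6-a->q1; q6-b->q7; q6-c->q3; q7-a->q8; q7-b->q7; q7-c->q7; q8-a->q8; q8-b->q9; q8-c->q7; q9-a->q9; q9-b->q9; q9-c->q9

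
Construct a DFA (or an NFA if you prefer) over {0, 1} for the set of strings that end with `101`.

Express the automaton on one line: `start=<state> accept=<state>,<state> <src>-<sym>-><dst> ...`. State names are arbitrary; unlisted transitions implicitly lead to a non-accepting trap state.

start=q0 accept=q3 q0-0->q0 q0-1->q1 q1-0->q2 q1-1->q1 q2-0->q0 q2-1->q3 q3-0->q2 q3-1->q1

Remember how much of `101` the current input suffix matches. State q0 means no match yet; q1 means the last symbol is `1`; q2 means the last 2 symbols are `10`; q3 means the last 3 symbols are `101`. Only q3 accepts. On a mismatch, fall back to the longest proper suffix that is still a prefix of `101`.
        0   1  
>  q0   q0  q1 
   q1   q2  q1 
   q2   q0  q3 
 * q3   q2  q1 
(> = start, * = accepting)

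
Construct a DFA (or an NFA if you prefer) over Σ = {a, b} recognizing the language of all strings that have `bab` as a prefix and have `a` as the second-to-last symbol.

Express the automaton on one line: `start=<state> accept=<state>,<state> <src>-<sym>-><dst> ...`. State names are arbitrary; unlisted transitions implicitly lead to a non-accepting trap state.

Run two small machines in parallel and take their product. The first has 5 states tracking whether the input so far still matches the prefix `bab`; the second has 7 states tracking the last 2 symbols read. A product state is a pair (one from each), accepting exactly when both do.
With 12 states:
          a    b  
>  s0     s1   s2 
   s1     s3   s4 
   s2     s5   s6 
   s3     s3   s4 
   s4     s7   s6 
   s5     s3   s8 
   s6     s7   s6 
   s7     s3   s4 
 * s8     s9  s10 
   s9    s11   s8 
   s10    s9  s10 
 * s11   s11   s8 
(> = start, * = accepting)

start=s0 accept=s8,s11 s0-a->s1 s0-b->s2 s1-a->s3 s1-b->s4 s2-a->s5 s2-b->s6 s3-a->s3 s3-b->s4 s4-a->s7 s4-b->s6 s5-a->s3 s5-b->s8 s6-a->s7 s6-b->s6 s7-a->s3 s7-b->s4 s8-a->s9 s8-b->s10 s9-a->s11 s9-b->s8 s10-a->s9 s10-b->s10 s11-a->s11 s11-b->s8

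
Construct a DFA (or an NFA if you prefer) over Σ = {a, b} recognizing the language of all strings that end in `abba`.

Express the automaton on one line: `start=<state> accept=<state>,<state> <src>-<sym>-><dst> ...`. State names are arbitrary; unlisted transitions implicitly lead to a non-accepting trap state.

start=S0 accept=S4 S0-a->S1 S0-b->S0 S1-a->S1 S1-b->S2 S2-a->S1 S2-b->S3 S3-a->S4 S3-b->S0 S4-a->S1 S4-b->S2

Remember how much of `abba` the current input suffix matches. State S0 means no match yet; S1 means the last symbol is `a`; S2 means the last 2 symbols are `ab`; S3 means the last 3 symbols are `abb`; S4 means the last 4 symbols are `abba`. Only S4 accepts. On a mismatch, fall back to the longest proper suffix that is still a prefix of `abba`.
5 states suffice.
        a   b  
>  S0   S1  S0 
   S1   S1  S2 
   S2   S1  S3 
   S3   S4  S0 
 * S4   S1  S2 
(> = start, * = accepting)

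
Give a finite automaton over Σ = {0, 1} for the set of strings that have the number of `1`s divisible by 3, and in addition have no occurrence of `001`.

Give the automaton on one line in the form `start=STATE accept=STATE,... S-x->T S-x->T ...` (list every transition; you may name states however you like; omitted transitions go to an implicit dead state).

Build one automaton per condition and run them in lockstep. One (3 states) tracks the count of `1`s modulo 3; the other (4 states) tracks partial matches of the forbidden pattern `001`. Each combined state is a pair, one component from each; accept when both components accept. Minimizing collapses redundant product states.
       0  1 
>* A   B  C 
 * B   D  C 
   C   E  F 
 * D   D  G 
   E   G  F 
   F   H  A 
   G   G  G 
   H   G  A 
(> = start, * = accepting)

start=A accept=A,B,D A-0->B A-1->C B-0->D B-1->C C-0->E C-1->F D-0->D D-1->G E-0->G E-1->F F-0->H F-1->A G-0->G G-1->G H-0->G H-1->A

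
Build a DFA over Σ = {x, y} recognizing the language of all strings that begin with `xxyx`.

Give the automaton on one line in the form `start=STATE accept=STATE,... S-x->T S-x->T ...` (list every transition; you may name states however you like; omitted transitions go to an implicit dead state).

Walk along `xxyx` while the input agrees: from q0 take `x` to q1, and so on. Any deviation drops to the rejecting sink q5. Once q4 is reached the prefix is confirmed and every continuation is accepted.
A 6-state machine:
        x   y  
>  q0   q1  q5 
   q1   q2  q5 
   q2   q5  q3 
   q3   q4  q5 
 * q4   q4  q4 
   q5   q5  q5 
(> = start, * = accepting)

start=q0 accept=q4 q0-x->q1 q0-y->q5 q1-x->q2 q1-y->q5 q2-x->q5 q2-y->q3 q3-x->q4 q3-y->q5 q4-x->q4 q4-y->q4 q5-x->q5 q5-y->q5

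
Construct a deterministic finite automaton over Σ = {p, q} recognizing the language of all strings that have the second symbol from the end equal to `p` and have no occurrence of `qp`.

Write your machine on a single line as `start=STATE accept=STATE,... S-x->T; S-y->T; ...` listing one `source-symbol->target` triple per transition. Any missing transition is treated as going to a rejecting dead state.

Build one automaton per condition and run them in lockstep. The first has 7 states tracking the last 2 symbols read; the second has 3 states tracking partial matches of the forbidden pattern `qp`. A product state is a pair (one from each), accepting exactly when both do. Minimizing collapses redundant product states.
        p   q  
>  s0   s1  s2 
   s1   s3  s4 
   s2   s2  s2 
 * s3   s3  s4 
 * s4   s2  s2 
(> = start, * = accepting)

start=s0; accept=s3,s4; s0-p->s1; s0-q->s2; s1-p->s3; s1-q->s4; s2-p->s2; s2-q->s2; s3-p->s3; s3-q->s4; s4-p->s2; s4-q->s2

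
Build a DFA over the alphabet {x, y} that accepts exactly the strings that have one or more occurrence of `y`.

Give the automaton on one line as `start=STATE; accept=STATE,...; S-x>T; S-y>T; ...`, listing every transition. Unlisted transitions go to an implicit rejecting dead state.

start=q0; accept=q1,q2; q0-x>q0; q0-y>q1; q1-x>q1; q1-y>q2; q2-x>q2; q2-y>q2

Count `y`s, saturating at 2: state q0 means no `y` yet, q1 means one `y` seen, q2 means more than one. Each `y` increments (capped at q2); other symbols loop. Accept from {q1, q2}.
With 3 states:
        x   y  
>  q0   q0  q1 
 * q1   q1  q2 
 * q2   q2  q2 
(> = start, * = accepting)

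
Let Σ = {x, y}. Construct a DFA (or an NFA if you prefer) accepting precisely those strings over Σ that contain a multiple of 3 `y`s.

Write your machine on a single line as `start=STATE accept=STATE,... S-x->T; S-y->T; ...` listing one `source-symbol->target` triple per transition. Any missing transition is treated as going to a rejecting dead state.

The only thing that matters is how many `y`s have appeared, reduced mod 3. Use one state per residue: q0 for 0, …, q2 for 2. Reading `y` moves to the next residue; anything else stays put. q0 is accepting.
3 states suffice.
        x   y  
>* q0   q0  q1 
   q1   q1  q2 
   q2   q2  q0 
(> = start, * = accepting)

start=q0; accept=q0; q0-x->q0; q0-y->q1; q1-x->q1; q1-y->q2; q2-x->q2; q2-y->q0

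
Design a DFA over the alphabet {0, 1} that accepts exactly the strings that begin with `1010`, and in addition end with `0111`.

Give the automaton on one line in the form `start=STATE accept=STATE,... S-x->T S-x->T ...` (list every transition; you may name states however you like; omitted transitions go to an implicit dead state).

start=A accept=M A-0->B A-1->C B-0->B B-1->D C-0->E C-1->F D-0->B D-1->G E-0->B E-1->H F-0->B F-1->F G-0->B G-1->I H-0->J H-1->G I-0->B I-1->F J-0->J J-1->K K-0->J K-1->L L-0->J L-1->M M-0->J M-1->N N-0->J N-1->N

Build one automaton per condition and run them in lockstep. One (6 states) tracks whether the input so far still matches the prefix `1010`; the other (5 states) tracks how much of the suffix `0111` has currently been matched. Each combined state is a pair, one component from each; accept when both components accept.
With 14 states:
       0  1 
>  A   B  C 
   B   B  D 
   C   E  F 
   D   B  G 
   E   B  H 
   F   B  F 
   G   B  I 
   H   J  G 
   I   B  F 
   J   J  K 
   K   J  L 
   L   J  M 
 * M   J  N 
   N   J  N 
(> = start, * = accepting)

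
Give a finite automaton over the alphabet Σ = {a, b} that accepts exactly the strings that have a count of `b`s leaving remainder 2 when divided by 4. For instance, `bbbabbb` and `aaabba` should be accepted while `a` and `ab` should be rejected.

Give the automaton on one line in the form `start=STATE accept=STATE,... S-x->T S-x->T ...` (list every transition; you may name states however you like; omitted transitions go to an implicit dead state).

The only thing that matters is how many `b`s have appeared, reduced mod 4. Use one state per residue: s0 for 0, …, s3 for 3. Reading `b` moves to the next residue; anything else stays put. s2 is accepting.
4 states suffice.
        a   b  
>  s0   s0  s1 
   s1   s1  s2 
 * s2   s2  s3 
   s3   s3  s0 
(> = start, * = accepting)

start=s0 accept=s2 s0-a->s0 s0-b->s1 s1-a->s1 s1-b->s2 s2-a->s2 s2-b->s3 s3-a->s3 s3-b->s0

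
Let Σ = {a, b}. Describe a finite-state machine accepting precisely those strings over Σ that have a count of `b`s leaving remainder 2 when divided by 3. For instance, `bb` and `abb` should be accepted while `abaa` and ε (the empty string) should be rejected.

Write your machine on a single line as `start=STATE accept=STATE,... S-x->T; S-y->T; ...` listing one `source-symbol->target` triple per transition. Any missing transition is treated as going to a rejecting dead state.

start=S0; accept=S2; S0-a->S0; S0-b->S1; S1-a->S1; S1-b->S2; S2-a->S2; S2-b->S0

The only thing that matters is how many `b`s have appeared, reduced mod 3. Use one state per residue: S0 for 0, …, S2 for 2. Reading `b` moves to the next residue; anything else stays put. S2 is accepting.
A 3-state machine:
        a   b  
>  S0   S0  S1 
   S1   S1  S2 
 * S2   S2  S0 
(> = start, * = accepting)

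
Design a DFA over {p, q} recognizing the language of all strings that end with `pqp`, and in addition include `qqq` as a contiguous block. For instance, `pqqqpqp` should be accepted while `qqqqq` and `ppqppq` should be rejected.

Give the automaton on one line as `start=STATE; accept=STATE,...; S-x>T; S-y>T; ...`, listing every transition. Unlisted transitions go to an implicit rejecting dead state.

Build one automaton per condition and run them in lockstep. One (4 states) tracks how much of the suffix `pqp` has currently been matched; the other (4 states) tracks whether and how much of `qqq` has been seen. Each combined state is a pair, one component from each; accept when both components accept. After merging equivalent states the machine shrinks.
With 7 states:
        p   q  
>  S0   S0  S1 
   S1   S0  S2 
   S2   S0  S3 
   S3   S4  S3 
   S4   S4  S5 
   S5   S6  S3 
 * S6   S4  S5 
(> = start, * = accepting)

start=S0; accept=S6; S0-p>S0; S0-q>S1; S1-p>S0; S1-q>S2; S2-p>S0; S2-q>S3; S3-p>S4; S3-q>S3; S4-p>S4; S4-q>S5; S5-p>S6; S5-q>S3; S6-p>S4; S6-q>S5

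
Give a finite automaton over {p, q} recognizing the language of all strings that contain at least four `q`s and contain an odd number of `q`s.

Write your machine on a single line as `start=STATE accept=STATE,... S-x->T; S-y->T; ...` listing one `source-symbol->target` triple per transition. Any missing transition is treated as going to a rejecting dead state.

start=A; accept=F; A-p->A; A-q->B; B-p->B; B-q->C; C-p->C; C-q->D; D-p->D; D-q->E; E-p->E; E-q->F; F-p->F; F-q->G; G-p->G; G-q->F

Build one automaton per condition and run them in lockstep. The first has 6 states tracking the count of `q`s, saturating at 5; the second has 2 states tracking the count of `q`s modulo 2. A product state is a pair (one from each), accepting exactly when both do.
With 7 states:
       p  q 
>  A   A  B 
   B   B  C 
   C   C  D 
   D   D  E 
   E   E  F 
 * F   F  G 
   G   G  F 
(> = start, * = accepting)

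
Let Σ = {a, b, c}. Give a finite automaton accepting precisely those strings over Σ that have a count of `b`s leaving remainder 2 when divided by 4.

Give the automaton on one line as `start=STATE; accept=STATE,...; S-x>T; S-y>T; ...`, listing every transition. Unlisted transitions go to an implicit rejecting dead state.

Keep the running count of `b`s modulo 4: each `b` advances along the cycle q0 → q1 → q2 → q3 → q0 while other symbols loop. Accept at q2.
A 4-state machine:
        a   b   c  
>  q0   q0  q1  q0 
   q1   q1  q2  q1 
 * q2   q2  q3  q2 
   q3   q3  q0  q3 
(> = start, * = accepting)

start=q0; accept=q2; q0-a>q0; q0-b>q1; q0-c>q0; q1-a>q1; q1-b>q2; q1-c>q1; q2-a>q2; q2-b>q3; q2-c>q2; q3-a>q3; q3-b>q0; q3-c>q3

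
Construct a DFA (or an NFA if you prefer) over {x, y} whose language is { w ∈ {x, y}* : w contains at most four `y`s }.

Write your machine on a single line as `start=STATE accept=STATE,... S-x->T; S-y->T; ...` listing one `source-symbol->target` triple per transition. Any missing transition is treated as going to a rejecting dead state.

start=A; accept=A,B,C,D,E; A-x->A; A-y->B; B-x->B; B-y->C; C-x->C; C-y->D; D-x->D; D-y->E; E-x->E; E-y->F; F-x->F; F-y->F

Only the number of `y`s matters, and only up to 5. Make a chain A → B → C → D → E → F advanced by each `y` (with F absorbing); every other symbol self-loops. The accepting set is {A, B, C, D, E}.
       x  y 
>* A   A  B 
 * B   B  C 
 * C   C  D 
 * D   D  E 
 * E   E  F 
   F   F  F 
(> = start, * = accepting)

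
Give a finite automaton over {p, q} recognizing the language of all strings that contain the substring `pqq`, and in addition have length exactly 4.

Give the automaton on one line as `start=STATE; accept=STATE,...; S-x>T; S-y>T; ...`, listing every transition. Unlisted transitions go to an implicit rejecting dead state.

Run two small machines in parallel and take their product. The first has 4 states tracking whether and how much of `pqq` has been seen; the second has 6 states tracking the input length, saturating at 5. A product state is a pair (one from each), accepting exactly when both do.
       p  q 
>  A   B  C 
   B   D  E 
   C   D  F 
   D   G  H 
   E   G  I 
   F   G  J 
   G   K  L 
   H   K  M 
   I   M  M 
   J   K  N 
   K   O  P 
   L   O  Q 
 * M   Q  Q 
   N   O  R 
   O   O  P 
   P   O  Q 
   Q   Q  Q 
   R   O  R 
(> = start, * = accepting)

start=A; accept=M; A-p>B; A-q>C; B-p>D; B-q>E; C-p>D; C-q>F; D-p>G; D-q>H; E-p>G; E-q>I; F-p>G; F-q>J; G-p>K; G-q>L; H-p>K; H-q>M; I-p>M; I-q>M; J-p>K; J-q>N; K-p>O; K-q>P; L-p>O; L-q>Q; M-p>Q; M-q>Q; N-p>O; N-q>R; O-p>O; O-q>P; P-p>O; P-q>Q; Q-p>Q; Q-q>Q; R-p>O; R-q>R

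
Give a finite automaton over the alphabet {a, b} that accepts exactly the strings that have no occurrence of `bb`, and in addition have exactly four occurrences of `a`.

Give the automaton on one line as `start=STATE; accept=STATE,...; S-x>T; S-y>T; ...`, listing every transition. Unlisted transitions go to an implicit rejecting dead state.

start=s0; accept=s8,s10; s0-a>s1; s0-b>s2; s1-a>s3; s1-b>s4; s2-a>s1; s2-b>s5; s3-a>s6; s3-b>s7; s4-a>s3; s4-b>s5; s5-a>s5; s5-b>s5; s6-a>s8; s6-b>s9; s7-a>s6; s7-b>s5; s8-a>s5; s8-b>s10; s9-a>s8; s9-b>s5; s10-a>s5; s10-b>s5

Build one automaton per condition and run them in lockstep. One (3 states) tracks partial matches of the forbidden pattern `bb`; the other (6 states) tracks the count of `a`s, saturating at 5. Each combined state is a pair, one component from each; accept when both components accept. Minimizing collapses redundant product states.
An 11-state machine:
          a    b  
>  s0     s1   s2 
   s1     s3   s4 
   s2     s1   s5 
   s3     s6   s7 
   s4     s3   s5 
   s5     s5   s5 
   s6     s8   s9 
   s7     s6   s5 
 * s8     s5  s10 
   s9     s8   s5 
 * s10    s5   s5 
(> = start, * = accepting)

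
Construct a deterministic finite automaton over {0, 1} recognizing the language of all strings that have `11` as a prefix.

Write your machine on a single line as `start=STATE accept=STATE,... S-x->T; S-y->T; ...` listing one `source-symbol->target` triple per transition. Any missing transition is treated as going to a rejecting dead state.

Walk along `11` while the input agrees: from A take `1` to B, and so on. Any deviation drops to the rejecting sink D. Once C is reached the prefix is confirmed and every continuation is accepted.
A 4-state machine:
       0  1 
>  A   D  B 
   B   D  C 
 * C   C  C 
   D   D  D 
(> = start, * = accepting)

start=A; accept=C; A-0->D; A-1->B; B-0->D; B-1->C; C-0->C; C-1->C; D-0->D; D-1->D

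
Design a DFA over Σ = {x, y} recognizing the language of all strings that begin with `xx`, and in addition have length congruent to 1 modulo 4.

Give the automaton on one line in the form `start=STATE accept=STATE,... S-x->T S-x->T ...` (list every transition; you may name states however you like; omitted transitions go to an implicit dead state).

start=q0 accept=q6 q0-x->q1 q0-y->q2 q1-x->q3 q1-y->q2 q2-x->q2 q2-y->q2 q3-x->q4 q3-y->q4 q4-x->q5 q4-y->q5 q5-x->q6 q5-y->q6 q6-x->q3 q6-y->q3

Build one automaton per condition and run them in lockstep. One (4 states) tracks whether the input so far still matches the prefix `xx`; the other (4 states) tracks the input length modulo 4. Each combined state is a pair, one component from each; accept when both components accept. After merging equivalent states the machine shrinks.
With 7 states:
        x   y  
>  q0   q1  q2 
   q1   q3  q2 
   q2   q2  q2 
   q3   q4  q4 
   q4   q5  q5 
   q5   q6  q6 
 * q6   q3  q3 
(> = start, * = accepting)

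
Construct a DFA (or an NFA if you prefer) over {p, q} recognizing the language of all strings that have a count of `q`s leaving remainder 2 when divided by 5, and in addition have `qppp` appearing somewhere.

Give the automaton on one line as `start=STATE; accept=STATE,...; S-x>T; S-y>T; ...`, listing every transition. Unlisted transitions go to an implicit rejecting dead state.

start=S0; accept=S11; S0-p>S0; S0-q>S1; S1-p>S2; S1-q>S3; S2-p>S4; S2-q>S3; S3-p>S5; S3-q>S6; S4-p>S7; S4-q>S3; S5-p>S8; S5-q>S6; S6-p>S9; S6-q>S10; S7-p>S7; S7-q>S11; S8-p>S11; S8-q>S6; S9-p>S12; S9-q>S10; S10-p>S13; S10-q>S14; S11-p>S11; S11-q>S15; S12-p>S15; S12-q>S10; S13-p>S16; S13-q>S14; S14-p>S17; S14-q>S1; S15-p>S15; S15-q>S18; S16-p>S18; S16-q>S14; S17-p>S19; S17-q>S1; S18-p>S18; S18-q>S20; S19-p>S20; S19-q>S1; S20-p>S20; S20-q>S7

Run two small machines in parallel and take their product. The first has 5 states tracking the count of `q`s modulo 5; the second has 5 states tracking whether and how much of `qppp` has been seen. A product state is a pair (one from each), accepting exactly when both do.
A 21-state machine:
          p    q  
>  S0     S0   S1 
   S1     S2   S3 
   S2     S4   S3 
   S3     S5   S6 
   S4     S7   S3 
   S5     S8   S6 
   S6     S9  S10 
   S7     S7  S11 
   S8    S11   S6 
   S9    S12  S10 
   S10   S13  S14 
 * S11   S11  S15 
   S12   S15  S10 
   S13   S16  S14 
   S14   S17   S1 
   S15   S15  S18 
   S16   S18  S14 
   S17   S19   S1 
   S18   S18  S20 
   S19   S20   S1 
   S20   S20   S7 
(> = start, * = accepting)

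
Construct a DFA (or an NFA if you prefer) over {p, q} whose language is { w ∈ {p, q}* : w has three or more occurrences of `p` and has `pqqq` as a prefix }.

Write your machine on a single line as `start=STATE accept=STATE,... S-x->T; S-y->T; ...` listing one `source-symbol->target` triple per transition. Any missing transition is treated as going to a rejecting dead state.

start=A; accept=H; A-p->B; A-q->C; B-p->C; B-q->D; C-p->C; C-q->C; D-p->C; D-q->E; E-p->C; E-q->F; F-p->G; F-q->F; G-p->H; G-q->G; H-p->H; H-q->H

Build one automaton per condition and run them in lockstep. One (5 states) tracks the count of `p`s, saturating at 4; the other (6 states) tracks whether the input so far still matches the prefix `pqqq`. Each combined state is a pair, one component from each; accept when both components accept. After merging equivalent states the machine shrinks.
An 8-state machine:
       p  q 
>  A   B  C 
   B   C  D 
   C   C  C 
   D   C  E 
   E   C  F 
   F   G  F 
   G   H  G 
 * H   H  H 
(> = start, * = accepting)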